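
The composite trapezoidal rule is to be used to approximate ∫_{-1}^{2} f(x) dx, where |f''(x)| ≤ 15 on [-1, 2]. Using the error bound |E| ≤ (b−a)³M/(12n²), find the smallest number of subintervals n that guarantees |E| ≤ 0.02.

Need 405/(12n²) ≤ 0.02.
n² ≥ 405/(12·0.02) = 1687.5 ⇒ n ≥ 41.0792, so the smallest n is 42.

42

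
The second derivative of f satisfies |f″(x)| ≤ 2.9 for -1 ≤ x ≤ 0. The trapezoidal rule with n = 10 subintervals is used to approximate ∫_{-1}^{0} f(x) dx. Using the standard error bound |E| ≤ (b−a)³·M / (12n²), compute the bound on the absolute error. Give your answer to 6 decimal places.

0.002417

|E| ≤ (1)³·2.9 / (12·10²) = 2.9/1200 = 0.002417.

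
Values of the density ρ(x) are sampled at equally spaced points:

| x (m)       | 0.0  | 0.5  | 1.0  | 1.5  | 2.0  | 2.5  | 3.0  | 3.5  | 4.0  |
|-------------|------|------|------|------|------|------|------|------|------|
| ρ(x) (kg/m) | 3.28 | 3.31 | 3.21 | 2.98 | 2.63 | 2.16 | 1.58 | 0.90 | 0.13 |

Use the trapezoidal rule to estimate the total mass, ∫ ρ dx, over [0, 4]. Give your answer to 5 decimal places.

h = 0.5, n = 8.
(h/2)·[y₀ + 2y₁ + 2y₂ + 2y₃ + 2y₄ + 2y₅ + 2y₆ + 2y₇ + y₈] = 0.25·(36.95) = 9.23750.

9.23750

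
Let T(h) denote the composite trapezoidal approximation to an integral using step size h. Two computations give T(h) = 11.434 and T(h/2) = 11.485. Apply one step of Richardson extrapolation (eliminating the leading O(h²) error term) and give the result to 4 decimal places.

R = (4·T(h/2) − T(h)) / 3 = (4·11.485 − 11.434)/3 = (34.506)/3 = 11.5020.

11.5020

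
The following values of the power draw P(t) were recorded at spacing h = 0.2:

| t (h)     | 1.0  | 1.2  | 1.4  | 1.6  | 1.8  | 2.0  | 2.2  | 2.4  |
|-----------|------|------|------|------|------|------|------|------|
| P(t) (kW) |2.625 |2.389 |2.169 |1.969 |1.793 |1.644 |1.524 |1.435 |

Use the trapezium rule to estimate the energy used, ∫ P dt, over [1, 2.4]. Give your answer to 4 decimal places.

2.7036

h = 0.2, n = 7.
(h/2)·[y₀ + 2y₁ + 2y₂ + 2y₃ + 2y₄ + 2y₅ + 2y₆ + y₇] = 0.1·(27.036) = 2.7036.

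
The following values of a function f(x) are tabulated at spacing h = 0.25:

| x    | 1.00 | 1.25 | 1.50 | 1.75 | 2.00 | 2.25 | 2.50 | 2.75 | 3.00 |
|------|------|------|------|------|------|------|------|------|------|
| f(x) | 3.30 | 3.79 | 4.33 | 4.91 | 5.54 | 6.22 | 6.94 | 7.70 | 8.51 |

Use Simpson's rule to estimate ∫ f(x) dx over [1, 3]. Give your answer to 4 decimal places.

11.3258

h = 0.25, n = 8.
(h/3)·[y₀ + 4y₁ + 2y₂ + 4y₃ + 2y₄ + 4y₅ + 2y₆ + 4y₇ + y₈] = 0.083333·(135.91) = 11.3258.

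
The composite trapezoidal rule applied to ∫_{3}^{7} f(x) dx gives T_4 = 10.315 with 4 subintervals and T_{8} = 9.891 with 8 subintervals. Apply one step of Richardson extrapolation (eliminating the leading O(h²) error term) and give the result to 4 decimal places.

R = (4·T_{8} − T_4) / 3 = (4·9.891 − 10.315)/3 = (29.249)/3 = 9.7497.

9.7497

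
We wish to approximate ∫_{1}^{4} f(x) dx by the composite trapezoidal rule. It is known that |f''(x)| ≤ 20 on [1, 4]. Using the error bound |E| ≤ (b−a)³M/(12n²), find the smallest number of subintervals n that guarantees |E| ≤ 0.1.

22

Need 540/(12n²) ≤ 0.1.
n² ≥ 540/(12·0.1) = 450 ⇒ n ≥ 21.2132, so the smallest n is 22.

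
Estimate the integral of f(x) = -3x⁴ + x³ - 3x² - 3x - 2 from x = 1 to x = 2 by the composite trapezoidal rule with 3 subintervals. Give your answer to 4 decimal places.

h = (2 − 1)/3 = 0.333333.
Nodes x₀,…,x₃ = 1, 1.333333, 1.666667, 2.
f(x) = -3x⁴ + x³ - 3x² - 3x - 2: f₀=-10, f₁=-18.444444, f₂=-33.851852, f₃=-60.
(h/2)·[f₀ + 2f₁ + 2f₂ + f₃] = 0.166667·(-174.592593) = -29.0988.

-29.0988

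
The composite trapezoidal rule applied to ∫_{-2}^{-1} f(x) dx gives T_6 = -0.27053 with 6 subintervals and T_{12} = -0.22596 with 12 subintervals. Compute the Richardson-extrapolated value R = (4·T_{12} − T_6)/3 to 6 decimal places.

-0.211103

R = (4·T_{12} − T_6) / 3 = (4·(-0.22596) − (-0.27053))/3 = (-0.63331)/3 = -0.211103.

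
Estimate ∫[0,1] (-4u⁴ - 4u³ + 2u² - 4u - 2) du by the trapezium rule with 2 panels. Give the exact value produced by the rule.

-5.625

h = (1 − 0)/2 = 0.5.
Nodes u₀,…,u₂ = 0, 0.5, 1.
f(u) = -4u⁴ - 4u³ + 2u² - 4u - 2: f₀=-2, f₁=-4.25, f₂=-12.
(h/2)·[f₀ + 2f₁ + f₂] = 0.25·(-22.5) = -5.625.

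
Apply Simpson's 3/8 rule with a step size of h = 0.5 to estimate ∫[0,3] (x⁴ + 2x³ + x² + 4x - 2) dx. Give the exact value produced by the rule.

110.15625

h = (3 − 0)/6 = 0.5.
Nodes x₀,…,x₆ = 0, 0.5, 1, 1.5, 2, 2.5, 3.
f(x) = x⁴ + 2x³ + x² + 4x - 2: f₀=-2, f₁=0.5625, f₂=6, f₃=18.0625, f₄=42, f₅=84.5625, f₆=154.
(3h/8)·[f₀ + 3f₁ + 3f₂ + 2f₃ + 3f₄ + 3f₅ + f₆] = 0.1875·(587.5) = 110.15625.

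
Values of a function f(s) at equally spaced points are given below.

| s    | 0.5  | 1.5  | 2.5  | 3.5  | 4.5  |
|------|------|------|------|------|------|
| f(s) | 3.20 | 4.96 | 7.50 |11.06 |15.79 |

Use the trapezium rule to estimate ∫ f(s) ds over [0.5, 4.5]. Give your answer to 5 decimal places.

h = 1, n = 4.
(h/2)·[y₀ + 2y₁ + 2y₂ + 2y₃ + y₄] = 0.5·(66.03) = 33.01500.

33.01500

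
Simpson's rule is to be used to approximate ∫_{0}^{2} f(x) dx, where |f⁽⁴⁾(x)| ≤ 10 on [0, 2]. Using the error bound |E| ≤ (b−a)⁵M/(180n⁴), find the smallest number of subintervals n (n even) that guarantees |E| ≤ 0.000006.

24

Need 320/(180n⁴) ≤ 0.000006.
n⁴ ≥ 320/(180·0.000006) = 296296 ⇒ n ≥ 23.3309, so the smallest even n is 24. (n must be even for Simpson's rule.)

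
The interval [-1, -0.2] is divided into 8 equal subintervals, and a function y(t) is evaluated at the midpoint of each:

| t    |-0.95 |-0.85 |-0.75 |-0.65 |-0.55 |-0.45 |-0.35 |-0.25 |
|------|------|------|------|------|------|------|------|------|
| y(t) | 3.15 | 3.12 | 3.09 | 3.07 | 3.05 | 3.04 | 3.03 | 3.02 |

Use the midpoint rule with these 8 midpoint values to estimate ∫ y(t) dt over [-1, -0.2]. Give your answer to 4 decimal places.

2.4570

h = 0.1, n = 8.
h·[y(m₁) + y(m₂) + y(m₃) + y(m₄) + y(m₅) + y(m₆) + y(m₇) + y(m₈)] = 0.1·(24.57) = 2.4570.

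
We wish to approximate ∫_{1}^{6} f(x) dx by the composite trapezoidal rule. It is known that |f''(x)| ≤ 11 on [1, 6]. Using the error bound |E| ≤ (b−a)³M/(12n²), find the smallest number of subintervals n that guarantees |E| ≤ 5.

Need 1375/(12n²) ≤ 5.
n² ≥ 1375/(12·5) = 22.9167 ⇒ n ≥ 4.7871, so the smallest n is 5.

5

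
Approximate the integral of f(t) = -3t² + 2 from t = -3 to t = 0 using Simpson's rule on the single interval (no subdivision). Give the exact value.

S = (b−a)/6 · [f(-3) + 4f(-1.5) + f(0)] = 0.5·[(-25) + 4·(-4.75) + 2] = -21.

-21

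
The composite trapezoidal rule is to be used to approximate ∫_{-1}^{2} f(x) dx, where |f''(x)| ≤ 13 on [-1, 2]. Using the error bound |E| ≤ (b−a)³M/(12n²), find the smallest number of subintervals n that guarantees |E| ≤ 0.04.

Need 351/(12n²) ≤ 0.04.
n² ≥ 351/(12·0.04) = 731.25 ⇒ n ≥ 27.0416, so the smallest n is 28.

28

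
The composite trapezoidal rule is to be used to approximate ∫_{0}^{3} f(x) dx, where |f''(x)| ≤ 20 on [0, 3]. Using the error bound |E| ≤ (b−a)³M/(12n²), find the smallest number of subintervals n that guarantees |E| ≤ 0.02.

Need 540/(12n²) ≤ 0.02.
n² ≥ 540/(12·0.02) = 2250 ⇒ n ≥ 47.4342, so the smallest n is 48.

48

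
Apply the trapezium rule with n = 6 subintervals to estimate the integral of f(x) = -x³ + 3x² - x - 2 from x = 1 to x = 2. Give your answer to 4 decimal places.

-0.2569

h = (2 − 1)/6 = 0.166667.
Nodes x₀,…,x₆ = 1, 1.166667, 1.333333, 1.5, 1.666667, 1.833333, 2.
f(x) = -x³ + 3x² - x - 2: f₀=-1, f₁=-0.671296, f₂=-0.370370, f₃=-0.125, f₄=0.037037, f₅=0.087963, f₆=0.
(h/2)·[f₀ + 2f₁ + 2f₂ + 2f₃ + 2f₄ + 2f₅ + f₆] = 0.083333·(-3.083333) = -0.2569.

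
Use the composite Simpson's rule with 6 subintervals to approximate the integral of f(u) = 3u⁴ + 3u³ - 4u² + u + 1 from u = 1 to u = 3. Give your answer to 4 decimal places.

h = (3 − 1)/6 = 0.333333.
Nodes u₀,…,u₆ = 1, 1.333333, 1.666667, 2, 2.333333, 2.666667, 3.
f(u) = 3u⁴ + 3u³ - 4u² + u + 1: f₀=4, f₁=11.814815, f₂=28.592593, f₃=59, f₄=108.592593, f₅=183.814815, f₆=292.
(h/3)·[f₀ + 4f₁ + 2f₂ + 4f₃ + 2f₄ + 4f₅ + f₆] = 0.111111·(1588.888889) = 176.5432.

176.5432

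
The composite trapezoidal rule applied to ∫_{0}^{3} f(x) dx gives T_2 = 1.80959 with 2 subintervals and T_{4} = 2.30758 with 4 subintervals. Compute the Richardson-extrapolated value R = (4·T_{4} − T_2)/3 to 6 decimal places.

R = (4·T_{4} − T_2) / 3 = (4·2.30758 − 1.80959)/3 = (7.42073)/3 = 2.473577.

2.473577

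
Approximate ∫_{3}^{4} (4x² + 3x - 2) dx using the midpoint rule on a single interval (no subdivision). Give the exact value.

57.5

M = (b−a)·f(3.5) = 1·(57.5) = 57.5.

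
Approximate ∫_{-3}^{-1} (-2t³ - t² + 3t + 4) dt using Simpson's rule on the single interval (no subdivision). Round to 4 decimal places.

27.3333

S = (b−a)/6 · [f(-3) + 4f(-2) + f(-1)] = 0.333333·[40 + 4·10 + 2] = 27.3333.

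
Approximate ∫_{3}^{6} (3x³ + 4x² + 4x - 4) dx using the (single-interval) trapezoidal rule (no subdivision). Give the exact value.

1405.5

T = (b−a)/2 · [f(3) + f(6)] = 1.5·[125 + 812] = 1405.5.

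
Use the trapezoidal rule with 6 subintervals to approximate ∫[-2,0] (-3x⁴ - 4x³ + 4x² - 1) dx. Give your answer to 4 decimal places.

5.1728

h = (0 − (-2))/6 = 0.333333.
Nodes x₀,…,x₆ = -2, -1.666667, -1.333333, -1, -0.666667, -0.333333, 0.
f(x) = -3x⁴ - 4x³ + 4x² - 1: f₀=-1, f₁=5.481481, f₂=6.111111, f₃=4, f₄=1.370370, f₅=-0.444444, f₆=-1.
(h/2)·[f₀ + 2f₁ + 2f₂ + 2f₃ + 2f₄ + 2f₅ + f₆] = 0.166667·(31.037037) = 5.1728.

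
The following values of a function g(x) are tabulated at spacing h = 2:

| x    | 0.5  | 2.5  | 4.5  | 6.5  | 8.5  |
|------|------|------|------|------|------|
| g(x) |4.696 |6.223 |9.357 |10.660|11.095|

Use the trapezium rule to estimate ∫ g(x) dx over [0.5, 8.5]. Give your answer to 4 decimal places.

68.2710

h = 2, n = 4.
(h/2)·[y₀ + 2y₁ + 2y₂ + 2y₃ + y₄] = 1·(68.271) = 68.2710.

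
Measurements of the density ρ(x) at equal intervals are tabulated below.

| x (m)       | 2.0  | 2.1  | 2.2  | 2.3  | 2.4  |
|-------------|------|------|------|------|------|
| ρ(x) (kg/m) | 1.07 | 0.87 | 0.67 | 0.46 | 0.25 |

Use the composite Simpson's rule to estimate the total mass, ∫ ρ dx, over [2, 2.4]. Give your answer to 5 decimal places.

h = 0.1, n = 4.
(h/3)·[y₀ + 4y₁ + 2y₂ + 4y₃ + y₄] = 0.033333·(7.98) = 0.26600.

0.26600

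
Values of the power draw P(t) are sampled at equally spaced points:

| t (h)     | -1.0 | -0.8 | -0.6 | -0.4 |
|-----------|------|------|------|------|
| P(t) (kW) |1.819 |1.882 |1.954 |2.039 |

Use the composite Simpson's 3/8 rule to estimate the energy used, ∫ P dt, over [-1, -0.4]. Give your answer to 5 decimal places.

h = 0.2, n = 3.
(3h/8)·[y₀ + 3y₁ + 3y₂ + y₃] = 0.075·(15.366) = 1.15245.

1.15245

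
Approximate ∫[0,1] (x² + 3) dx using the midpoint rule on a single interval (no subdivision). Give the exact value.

M = (b−a)·f(0.5) = 1·(3.25) = 3.25.

3.25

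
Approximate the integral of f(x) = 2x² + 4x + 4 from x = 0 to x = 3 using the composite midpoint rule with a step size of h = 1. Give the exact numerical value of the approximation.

h = (3 − 0)/3 = 1.
Midpoints m₁,…,m₃ = 0.5, 1.5, 2.5.
f(m₁)=6.5, f(m₂)=14.5, f(m₃)=26.5.
h·[f(m₁) + f(m₂) + f(m₃)] = 1·(47.5) = 47.5.

47.5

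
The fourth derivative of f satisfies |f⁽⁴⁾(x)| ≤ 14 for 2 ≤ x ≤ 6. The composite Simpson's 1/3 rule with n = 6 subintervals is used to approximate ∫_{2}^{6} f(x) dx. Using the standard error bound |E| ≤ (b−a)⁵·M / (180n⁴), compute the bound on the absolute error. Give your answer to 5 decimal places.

|E| ≤ (4)⁵·14 / (180·6⁴) = 14336/233280 = 0.06145.

0.06145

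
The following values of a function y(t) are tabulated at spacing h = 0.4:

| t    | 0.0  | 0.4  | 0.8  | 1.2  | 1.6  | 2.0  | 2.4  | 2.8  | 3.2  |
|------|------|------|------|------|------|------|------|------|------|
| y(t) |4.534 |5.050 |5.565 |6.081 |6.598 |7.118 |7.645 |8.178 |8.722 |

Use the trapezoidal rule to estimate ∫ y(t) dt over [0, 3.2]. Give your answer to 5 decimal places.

21.14520

h = 0.4, n = 8.
(h/2)·[y₀ + 2y₁ + 2y₂ + 2y₃ + 2y₄ + 2y₅ + 2y₆ + 2y₇ + y₈] = 0.2·(105.726) = 21.14520.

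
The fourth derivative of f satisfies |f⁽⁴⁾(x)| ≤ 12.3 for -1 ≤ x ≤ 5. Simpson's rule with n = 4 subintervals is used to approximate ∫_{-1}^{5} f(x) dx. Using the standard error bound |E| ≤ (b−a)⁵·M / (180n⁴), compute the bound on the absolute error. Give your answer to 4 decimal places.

2.0756

|E| ≤ (6)⁵·12.3 / (180·4⁴) = 95644.8/46080 = 2.0756.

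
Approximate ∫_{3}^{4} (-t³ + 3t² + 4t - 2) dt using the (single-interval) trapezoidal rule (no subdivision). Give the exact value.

T = (b−a)/2 · [f(3) + f(4)] = 0.5·[10 + (-2)] = 4.

4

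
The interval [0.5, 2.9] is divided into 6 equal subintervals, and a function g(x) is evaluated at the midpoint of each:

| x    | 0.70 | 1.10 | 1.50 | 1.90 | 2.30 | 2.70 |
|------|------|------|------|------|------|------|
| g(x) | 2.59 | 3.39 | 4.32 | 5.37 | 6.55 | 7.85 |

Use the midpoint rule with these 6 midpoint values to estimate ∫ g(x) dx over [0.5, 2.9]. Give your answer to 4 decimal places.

h = 0.4, n = 6.
h·[y(m₁) + y(m₂) + y(m₃) + y(m₄) + y(m₅) + y(m₆)] = 0.4·(30.07) = 12.0280.

12.0280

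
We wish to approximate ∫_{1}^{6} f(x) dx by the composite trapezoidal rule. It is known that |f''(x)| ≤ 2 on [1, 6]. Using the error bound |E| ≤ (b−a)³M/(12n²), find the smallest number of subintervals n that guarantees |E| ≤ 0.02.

Need 250/(12n²) ≤ 0.02.
n² ≥ 250/(12·0.02) = 1041.67 ⇒ n ≥ 32.2749, so the smallest n is 33.

33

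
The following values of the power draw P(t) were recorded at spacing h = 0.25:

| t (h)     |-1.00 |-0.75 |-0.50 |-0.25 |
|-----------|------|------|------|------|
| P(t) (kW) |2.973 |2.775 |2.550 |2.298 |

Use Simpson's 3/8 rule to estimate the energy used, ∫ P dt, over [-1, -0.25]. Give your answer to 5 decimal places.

1.99181

h = 0.25, n = 3.
(3h/8)·[y₀ + 3y₁ + 3y₂ + y₃] = 0.09375·(21.246) = 1.99181.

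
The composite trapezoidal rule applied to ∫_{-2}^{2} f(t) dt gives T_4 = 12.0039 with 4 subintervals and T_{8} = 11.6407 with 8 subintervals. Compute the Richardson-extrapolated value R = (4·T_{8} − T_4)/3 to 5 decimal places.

R = (4·T_{8} − T_4) / 3 = (4·11.6407 − 12.0039)/3 = (34.5589)/3 = 11.51963.

11.51963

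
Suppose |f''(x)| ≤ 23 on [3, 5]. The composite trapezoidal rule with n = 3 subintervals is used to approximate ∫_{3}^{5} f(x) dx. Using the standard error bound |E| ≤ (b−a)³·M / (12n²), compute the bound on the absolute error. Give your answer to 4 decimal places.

1.7037

|E| ≤ (2)³·23 / (12·3²) = 184/108 = 1.7037.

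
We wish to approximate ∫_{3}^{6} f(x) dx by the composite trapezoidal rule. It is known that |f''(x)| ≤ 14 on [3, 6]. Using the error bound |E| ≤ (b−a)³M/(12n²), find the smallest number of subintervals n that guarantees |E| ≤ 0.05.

26

Need 378/(12n²) ≤ 0.05.
n² ≥ 378/(12·0.05) = 630 ⇒ n ≥ 25.0998, so the smallest n is 26.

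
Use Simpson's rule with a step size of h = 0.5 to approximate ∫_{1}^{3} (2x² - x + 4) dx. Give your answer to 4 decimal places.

21.3333

h = (3 − 1)/4 = 0.5.
Nodes x₀,…,x₄ = 1, 1.5, 2, 2.5, 3.
f(x) = 2x² - x + 4: f₀=5, f₁=7, f₂=10, f₃=14, f₄=19.
(h/3)·[f₀ + 4f₁ + 2f₂ + 4f₃ + f₄] = 0.166667·(128) = 21.3333.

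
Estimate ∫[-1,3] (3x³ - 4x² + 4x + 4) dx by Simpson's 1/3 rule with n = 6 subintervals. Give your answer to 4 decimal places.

h = (3 − (-1))/6 = 0.666667.
Nodes x₀,…,x₆ = -1, -0.333333, 0.333333, 1, 1.666667, 2.333333, 3.
f(x) = 3x³ - 4x² + 4x + 4: f₀=-7, f₁=2.111111, f₂=5, f₃=7, f₄=13.444444, f₅=29.666667, f₆=61.
(h/3)·[f₀ + 4f₁ + 2f₂ + 4f₃ + 2f₄ + 4f₅ + f₆] = 0.222222·(246) = 54.6667.

54.6667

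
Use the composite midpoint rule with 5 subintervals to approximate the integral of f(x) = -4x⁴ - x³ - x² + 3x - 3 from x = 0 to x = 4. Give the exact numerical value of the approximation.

-863.92448

h = (4 − 0)/5 = 0.8.
Midpoints m₁,…,m₅ = 0.4, 1.2, 2, 2.8, 3.6.
f(m₁)=-2.1264, f(m₂)=-10.8624, f(m₃)=-73, f(m₄)=-270.2544, f(m₅)=-723.6624.
h·[f(m₁) + f(m₂) + f(m₃) + f(m₄) + f(m₅)] = 0.8·(-1079.9056) = -863.92448.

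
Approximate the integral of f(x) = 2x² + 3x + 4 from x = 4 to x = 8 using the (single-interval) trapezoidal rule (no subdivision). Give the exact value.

T = (b−a)/2 · [f(4) + f(8)] = 2·[48 + 156] = 408.

408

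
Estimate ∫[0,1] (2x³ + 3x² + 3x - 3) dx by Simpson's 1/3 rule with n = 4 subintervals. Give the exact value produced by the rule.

h = (1 − 0)/4 = 0.25.
Nodes x₀,…,x₄ = 0, 0.25, 0.5, 0.75, 1.
f(x) = 2x³ + 3x² + 3x - 3: f₀=-3, f₁=-2.03125, f₂=-0.5, f₃=1.78125, f₄=5.
(h/3)·[f₀ + 4f₁ + 2f₂ + 4f₃ + f₄] = 0.083333·(0) = 0.

0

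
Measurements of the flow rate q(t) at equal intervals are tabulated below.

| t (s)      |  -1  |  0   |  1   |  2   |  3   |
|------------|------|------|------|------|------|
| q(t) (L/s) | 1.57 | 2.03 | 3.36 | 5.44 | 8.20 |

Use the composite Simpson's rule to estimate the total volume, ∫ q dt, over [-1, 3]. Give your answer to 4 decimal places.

15.4567

h = 1, n = 4.
(h/3)·[y₀ + 4y₁ + 2y₂ + 4y₃ + y₄] = 0.333333·(46.37) = 15.4567.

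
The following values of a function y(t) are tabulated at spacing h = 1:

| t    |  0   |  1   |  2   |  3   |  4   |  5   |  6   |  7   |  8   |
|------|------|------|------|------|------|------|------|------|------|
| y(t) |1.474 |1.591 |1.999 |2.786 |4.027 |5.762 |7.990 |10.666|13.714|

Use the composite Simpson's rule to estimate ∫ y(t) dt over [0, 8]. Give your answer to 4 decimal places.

h = 1, n = 8.
(h/3)·[y₀ + 4y₁ + 2y₂ + 4y₃ + 2y₄ + 4y₅ + 2y₆ + 4y₇ + y₈] = 0.333333·(126.440) = 42.1467.

42.1467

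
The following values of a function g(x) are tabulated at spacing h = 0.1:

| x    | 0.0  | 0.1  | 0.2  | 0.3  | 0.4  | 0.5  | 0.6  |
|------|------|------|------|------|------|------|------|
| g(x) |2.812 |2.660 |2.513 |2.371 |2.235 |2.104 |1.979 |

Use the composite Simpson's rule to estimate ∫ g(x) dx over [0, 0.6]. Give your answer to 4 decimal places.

1.4276

h = 0.1, n = 6.
(h/3)·[y₀ + 4y₁ + 2y₂ + 4y₃ + 2y₄ + 4y₅ + y₆] = 0.033333·(42.827) = 1.4276.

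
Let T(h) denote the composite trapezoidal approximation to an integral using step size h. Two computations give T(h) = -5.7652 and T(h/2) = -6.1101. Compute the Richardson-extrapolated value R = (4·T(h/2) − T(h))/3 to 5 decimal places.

-6.22507

R = (4·T(h/2) − T(h)) / 3 = (4·(-6.1101) − (-5.7652))/3 = (-18.6752)/3 = -6.22507.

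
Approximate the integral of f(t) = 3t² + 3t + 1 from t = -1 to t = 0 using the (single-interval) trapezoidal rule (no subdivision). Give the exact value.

1

T = (b−a)/2 · [f(-1) + f(0)] = 0.5·[1 + 1] = 1.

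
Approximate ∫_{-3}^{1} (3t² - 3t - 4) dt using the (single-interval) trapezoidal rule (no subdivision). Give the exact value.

56

T = (b−a)/2 · [f(-3) + f(1)] = 2·[32 + (-4)] = 56.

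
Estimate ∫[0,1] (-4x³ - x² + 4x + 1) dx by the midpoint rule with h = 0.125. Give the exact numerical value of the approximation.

1.67578125

h = (1 − 0)/8 = 0.125.
Midpoints m₁,…,m₈ = 0.0625, 0.1875, 0.3125, 0.4375, 0.5625, 0.6875, 0.8125, 0.9375.
f(m₁)=1.2451171875, f(m₂)=1.6884765625, f(m₃)=2.0302734375, f(m₄)=2.2236328125, f(m₅)=2.2216796875, f(m₆)=1.9775390625, f(m₇)=1.4443359375, f(m₈)=0.5751953125.
h·[f(m₁) + f(m₂) + f(m₃) + f(m₄) + f(m₅) + f(m₆) + f(m₇) + f(m₈)] = 0.125·(13.40625) = 1.67578125.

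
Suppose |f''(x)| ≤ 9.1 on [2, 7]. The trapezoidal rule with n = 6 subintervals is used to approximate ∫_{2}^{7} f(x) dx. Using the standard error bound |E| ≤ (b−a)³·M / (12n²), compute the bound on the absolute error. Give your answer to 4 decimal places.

2.6331

|E| ≤ (5)³·9.1 / (12·6²) = 1137.5/432 = 2.6331.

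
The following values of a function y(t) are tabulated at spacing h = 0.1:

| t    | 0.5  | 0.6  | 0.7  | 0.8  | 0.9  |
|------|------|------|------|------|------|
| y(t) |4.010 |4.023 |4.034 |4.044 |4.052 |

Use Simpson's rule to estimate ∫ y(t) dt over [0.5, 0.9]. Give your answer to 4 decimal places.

1.6133

h = 0.1, n = 4.
(h/3)·[y₀ + 4y₁ + 2y₂ + 4y₃ + y₄] = 0.033333·(48.398) = 1.6133.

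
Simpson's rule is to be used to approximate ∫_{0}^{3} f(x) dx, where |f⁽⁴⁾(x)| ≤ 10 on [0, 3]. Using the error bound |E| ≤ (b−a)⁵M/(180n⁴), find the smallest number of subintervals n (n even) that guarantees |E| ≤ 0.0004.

Need 2430/(180n⁴) ≤ 0.0004.
n⁴ ≥ 2430/(180·0.0004) = 33750 ⇒ n ≥ 13.5540, so the smallest even n is 14. (n must be even for Simpson's rule.)

14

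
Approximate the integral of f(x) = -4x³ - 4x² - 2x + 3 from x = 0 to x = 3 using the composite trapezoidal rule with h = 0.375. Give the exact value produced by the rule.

-118.546875

h = (3 − 0)/8 = 0.375.
Nodes x₀,…,x₈ = 0, 0.375, 0.75, 1.125, 1.5, 1.875, 2.25, 2.625, 3.
f(x) = -4x³ - 4x² - 2x + 3: f₀=3, f₁=1.4765625, f₂=-2.4375, f₃=-10.0078125, f₄=-22.5, f₅=-41.1796875, f₆=-67.3125, f₇=-102.1640625, f₈=-147.
(h/2)·[f₀ + 2f₁ + 2f₂ + 2f₃ + 2f₄ + 2f₅ + 2f₆ + 2f₇ + f₈] = 0.1875·(-632.25) = -118.546875.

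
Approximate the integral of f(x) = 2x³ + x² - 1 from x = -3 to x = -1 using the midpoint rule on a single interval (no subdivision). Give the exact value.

-26

M = (b−a)·f(-2) = 2·(-13) = -26.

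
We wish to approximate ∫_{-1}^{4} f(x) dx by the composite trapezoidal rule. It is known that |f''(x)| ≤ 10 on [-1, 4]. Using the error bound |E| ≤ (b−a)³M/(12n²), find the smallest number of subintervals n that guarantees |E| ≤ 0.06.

Need 1250/(12n²) ≤ 0.06.
n² ≥ 1250/(12·0.06) = 1736.11 ⇒ n ≥ 41.6667, so the smallest n is 42.

42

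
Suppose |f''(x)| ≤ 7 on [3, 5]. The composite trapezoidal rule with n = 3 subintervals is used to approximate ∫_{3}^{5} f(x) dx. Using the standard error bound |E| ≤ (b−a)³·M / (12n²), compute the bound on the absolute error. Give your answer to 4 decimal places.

0.5185

|E| ≤ (2)³·7 / (12·3²) = 56/108 = 0.5185.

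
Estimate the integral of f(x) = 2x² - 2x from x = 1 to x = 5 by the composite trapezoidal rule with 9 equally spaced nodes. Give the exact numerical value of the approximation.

h = (5 − 1)/8 = 0.5.
Nodes x₀,…,x₈ = 1, 1.5, 2, 2.5, 3, 3.5, 4, 4.5, 5.
f(x) = 2x² - 2x: f₀=0, f₁=1.5, f₂=4, f₃=7.5, f₄=12, f₅=17.5, f₆=24, f₇=31.5, f₈=40.
(h/2)·[f₀ + 2f₁ + 2f₂ + 2f₃ + 2f₄ + 2f₅ + 2f₆ + 2f₇ + f₈] = 0.25·(236) = 59.

59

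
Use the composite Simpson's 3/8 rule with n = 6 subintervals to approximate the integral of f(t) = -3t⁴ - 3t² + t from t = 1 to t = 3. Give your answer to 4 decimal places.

-167.2222

h = (3 − 1)/6 = 0.333333.
Nodes t₀,…,t₆ = 1, 1.333333, 1.666667, 2, 2.333333, 2.666667, 3.
f(t) = -3t⁴ - 3t² + t: f₀=-5, f₁=-13.481481, f₂=-29.814815, f₃=-58, f₄=-102.925926, f₅=-170.370370, f₆=-267.
(3h/8)·[f₀ + 3f₁ + 3f₂ + 2f₃ + 3f₄ + 3f₅ + f₆] = 0.125·(-1337.777778) = -167.2222.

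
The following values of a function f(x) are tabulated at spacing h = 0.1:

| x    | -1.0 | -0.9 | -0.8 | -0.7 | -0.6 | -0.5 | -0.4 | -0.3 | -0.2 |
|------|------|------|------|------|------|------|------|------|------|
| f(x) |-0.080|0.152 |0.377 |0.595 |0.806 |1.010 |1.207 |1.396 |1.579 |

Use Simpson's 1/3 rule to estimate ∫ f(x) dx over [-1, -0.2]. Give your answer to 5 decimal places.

h = 0.1, n = 8.
(h/3)·[y₀ + 4y₁ + 2y₂ + 4y₃ + 2y₄ + 4y₅ + 2y₆ + 4y₇ + y₈] = 0.033333·(18.891) = 0.62970.

0.62970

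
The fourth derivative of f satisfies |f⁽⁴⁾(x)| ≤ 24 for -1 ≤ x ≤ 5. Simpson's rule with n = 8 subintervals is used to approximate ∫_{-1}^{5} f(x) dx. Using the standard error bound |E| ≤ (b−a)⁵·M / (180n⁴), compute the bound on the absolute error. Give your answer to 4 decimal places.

|E| ≤ (6)⁵·24 / (180·8⁴) = 186624/737280 = 0.2531.

0.2531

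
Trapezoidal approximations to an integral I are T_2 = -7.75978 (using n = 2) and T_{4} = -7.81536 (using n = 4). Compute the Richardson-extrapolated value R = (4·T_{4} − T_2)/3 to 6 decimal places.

R = (4·T_{4} − T_2) / 3 = (4·(-7.81536) − (-7.75978))/3 = (-23.50166)/3 = -7.833887.

-7.833887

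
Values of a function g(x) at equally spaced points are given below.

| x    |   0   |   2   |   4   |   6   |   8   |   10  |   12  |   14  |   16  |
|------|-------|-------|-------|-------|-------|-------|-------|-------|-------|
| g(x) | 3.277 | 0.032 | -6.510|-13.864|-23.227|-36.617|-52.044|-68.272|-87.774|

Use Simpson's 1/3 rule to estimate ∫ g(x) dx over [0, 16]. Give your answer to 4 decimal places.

-481.9620

h = 2, n = 8.
(h/3)·[y₀ + 4y₁ + 2y₂ + 4y₃ + 2y₄ + 4y₅ + 2y₆ + 4y₇ + y₈] = 0.666667·(-722.943) = -481.9620.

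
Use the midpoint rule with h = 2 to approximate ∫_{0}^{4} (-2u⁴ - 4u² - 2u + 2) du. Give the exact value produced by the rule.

-416

h = (4 − 0)/2 = 2.
Midpoints m₁,…,m₂ = 1, 3.
f(m₁)=-6, f(m₂)=-202.
h·[f(m₁) + f(m₂)] = 2·(-208) = -416.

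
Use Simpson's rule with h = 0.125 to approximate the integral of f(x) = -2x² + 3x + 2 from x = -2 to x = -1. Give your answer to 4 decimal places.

h = (-1 − (-2))/8 = 0.125.
Nodes x₀,…,x₈ = -2, -1.875, -1.75, -1.625, -1.5, -1.375, -1.25, -1.125, -1.
f(x) = -2x² + 3x + 2: f₀=-12, f₁=-10.65625, f₂=-9.375, f₃=-8.15625, f₄=-7, f₅=-5.90625, f₆=-4.875, f₇=-3.90625, f₈=-3.
(h/3)·[f₀ + 4f₁ + 2f₂ + 4f₃ + 2f₄ + 4f₅ + 2f₆ + 4f₇ + f₈] = 0.041667·(-172) = -7.1667.

-7.1667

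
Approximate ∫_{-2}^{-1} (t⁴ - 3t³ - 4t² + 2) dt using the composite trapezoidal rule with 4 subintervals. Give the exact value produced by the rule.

h = (-1 − (-2))/4 = 0.25.
Nodes t₀,…,t₄ = -2, -1.75, -1.5, -1.25, -1.
f(t) = t⁴ - 3t³ - 4t² + 2: f₀=26, f₁=15.20703125, f₂=8.1875, f₃=4.05078125, f₄=2.
(h/2)·[f₀ + 2f₁ + 2f₂ + 2f₃ + f₄] = 0.125·(82.890625) = 10.361328125.

10.361328125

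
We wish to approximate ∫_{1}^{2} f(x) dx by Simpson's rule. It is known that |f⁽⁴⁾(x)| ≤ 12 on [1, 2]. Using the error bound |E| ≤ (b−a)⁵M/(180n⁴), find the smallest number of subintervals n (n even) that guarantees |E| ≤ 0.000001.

Need 12/(180n⁴) ≤ 0.000001.
n⁴ ≥ 12/(180·0.000001) = 66666.7 ⇒ n ≥ 16.0686, so the smallest even n is 18. (n must be even for Simpson's rule.)

18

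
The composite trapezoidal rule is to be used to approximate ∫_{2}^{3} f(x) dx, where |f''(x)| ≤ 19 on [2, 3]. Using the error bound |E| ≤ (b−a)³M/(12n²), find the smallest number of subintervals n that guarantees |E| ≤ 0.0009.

42

Need 19/(12n²) ≤ 0.0009.
n² ≥ 19/(12·0.0009) = 1759.26 ⇒ n ≥ 41.9435, so the smallest n is 42.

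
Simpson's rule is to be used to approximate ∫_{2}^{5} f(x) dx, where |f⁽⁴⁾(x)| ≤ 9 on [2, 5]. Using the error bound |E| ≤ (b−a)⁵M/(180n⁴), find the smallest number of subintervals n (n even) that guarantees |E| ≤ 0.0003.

Need 2187/(180n⁴) ≤ 0.0003.
n⁴ ≥ 2187/(180·0.0003) = 40500 ⇒ n ≥ 14.1861, so the smallest even n is 16. (n must be even for Simpson's rule.)

16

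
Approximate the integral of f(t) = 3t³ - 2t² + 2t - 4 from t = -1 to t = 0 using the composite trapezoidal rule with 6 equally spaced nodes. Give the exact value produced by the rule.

-6.46

h = (0 − (-1))/5 = 0.2.
Nodes t₀,…,t₅ = -1, -0.8, -0.6, -0.4, -0.2, 0.
f(t) = 3t³ - 2t² + 2t - 4: f₀=-11, f₁=-8.416, f₂=-6.568, f₃=-5.312, f₄=-4.504, f₅=-4.
(h/2)·[f₀ + 2f₁ + 2f₂ + 2f₃ + 2f₄ + f₅] = 0.1·(-64.6) = -6.46.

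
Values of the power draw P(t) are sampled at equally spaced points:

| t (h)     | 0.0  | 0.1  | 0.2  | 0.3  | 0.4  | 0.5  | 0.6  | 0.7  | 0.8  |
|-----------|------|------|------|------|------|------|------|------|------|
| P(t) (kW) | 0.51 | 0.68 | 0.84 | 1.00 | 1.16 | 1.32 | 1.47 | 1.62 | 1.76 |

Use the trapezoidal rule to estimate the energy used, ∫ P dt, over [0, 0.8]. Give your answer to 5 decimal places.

0.92250

h = 0.1, n = 8.
(h/2)·[y₀ + 2y₁ + 2y₂ + 2y₃ + 2y₄ + 2y₅ + 2y₆ + 2y₇ + y₈] = 0.05·(18.45) = 0.92250.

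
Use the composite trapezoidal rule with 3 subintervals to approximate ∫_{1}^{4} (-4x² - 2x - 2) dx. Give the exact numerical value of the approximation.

-107

h = (4 − 1)/3 = 1.
Nodes x₀,…,x₃ = 1, 2, 3, 4.
f(x) = -4x² - 2x - 2: f₀=-8, f₁=-22, f₂=-44, f₃=-74.
(h/2)·[f₀ + 2f₁ + 2f₂ + f₃] = 0.5·(-214) = -107.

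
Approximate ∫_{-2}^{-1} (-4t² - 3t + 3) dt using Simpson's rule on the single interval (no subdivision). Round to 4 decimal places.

-1.8333

S = (b−a)/6 · [f(-2) + 4f(-1.5) + f(-1)] = 0.166667·[(-7) + 4·(-1.5) + 2] = -1.8333.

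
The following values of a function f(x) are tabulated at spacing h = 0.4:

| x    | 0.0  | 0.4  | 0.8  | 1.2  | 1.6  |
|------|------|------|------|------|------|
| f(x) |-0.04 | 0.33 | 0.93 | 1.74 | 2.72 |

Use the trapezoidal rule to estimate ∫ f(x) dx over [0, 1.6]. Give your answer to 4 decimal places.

1.7360

h = 0.4, n = 4.
(h/2)·[y₀ + 2y₁ + 2y₂ + 2y₃ + y₄] = 0.2·(8.68) = 1.7360.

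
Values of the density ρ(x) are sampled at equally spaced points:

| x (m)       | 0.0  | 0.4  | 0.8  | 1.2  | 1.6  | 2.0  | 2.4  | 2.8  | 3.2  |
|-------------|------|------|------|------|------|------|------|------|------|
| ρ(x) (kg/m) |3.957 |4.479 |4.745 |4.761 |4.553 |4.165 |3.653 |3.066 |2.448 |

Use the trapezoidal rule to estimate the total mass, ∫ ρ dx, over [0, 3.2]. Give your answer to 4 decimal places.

h = 0.4, n = 8.
(h/2)·[y₀ + 2y₁ + 2y₂ + 2y₃ + 2y₄ + 2y₅ + 2y₆ + 2y₇ + y₈] = 0.2·(65.249) = 13.0498.

13.0498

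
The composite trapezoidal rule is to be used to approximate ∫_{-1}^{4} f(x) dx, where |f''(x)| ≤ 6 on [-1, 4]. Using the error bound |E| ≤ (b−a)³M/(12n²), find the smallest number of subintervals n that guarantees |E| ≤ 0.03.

46

Need 750/(12n²) ≤ 0.03.
n² ≥ 750/(12·0.03) = 2083.33 ⇒ n ≥ 45.6435, so the smallest n is 46.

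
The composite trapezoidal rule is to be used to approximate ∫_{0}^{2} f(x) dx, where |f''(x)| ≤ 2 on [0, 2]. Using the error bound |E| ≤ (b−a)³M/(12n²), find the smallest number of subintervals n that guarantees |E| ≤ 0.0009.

Need 16/(12n²) ≤ 0.0009.
n² ≥ 16/(12·0.0009) = 1481.48 ⇒ n ≥ 38.4900, so the smallest n is 39.

39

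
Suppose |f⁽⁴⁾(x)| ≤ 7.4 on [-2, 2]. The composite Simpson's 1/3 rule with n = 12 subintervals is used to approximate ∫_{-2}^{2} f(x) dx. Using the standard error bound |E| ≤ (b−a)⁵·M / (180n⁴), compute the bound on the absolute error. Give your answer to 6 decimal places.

|E| ≤ (4)⁵·7.4 / (180·12⁴) = 7577.6/3732480 = 0.002030.

0.002030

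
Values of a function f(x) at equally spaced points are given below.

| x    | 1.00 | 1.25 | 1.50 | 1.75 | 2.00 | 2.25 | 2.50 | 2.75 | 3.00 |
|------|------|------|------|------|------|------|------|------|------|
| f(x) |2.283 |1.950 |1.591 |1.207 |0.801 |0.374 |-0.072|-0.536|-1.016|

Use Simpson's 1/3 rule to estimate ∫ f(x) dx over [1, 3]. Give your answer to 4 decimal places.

h = 0.25, n = 8.
(h/3)·[y₀ + 4y₁ + 2y₂ + 4y₃ + 2y₄ + 4y₅ + 2y₆ + 4y₇ + y₈] = 0.083333·(17.887) = 1.4906.

1.4906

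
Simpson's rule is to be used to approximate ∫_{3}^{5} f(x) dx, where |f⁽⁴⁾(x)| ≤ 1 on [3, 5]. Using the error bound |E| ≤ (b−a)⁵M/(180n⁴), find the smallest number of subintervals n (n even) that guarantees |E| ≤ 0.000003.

Need 32/(180n⁴) ≤ 0.000003.
n⁴ ≥ 32/(180·0.000003) = 59259.3 ⇒ n ≥ 15.6023, so the smallest even n is 16. (n must be even for Simpson's rule.)

16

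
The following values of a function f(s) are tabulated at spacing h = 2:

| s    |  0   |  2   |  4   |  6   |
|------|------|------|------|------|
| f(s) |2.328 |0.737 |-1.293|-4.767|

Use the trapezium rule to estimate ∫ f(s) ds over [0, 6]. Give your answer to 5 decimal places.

h = 2, n = 3.
(h/2)·[y₀ + 2y₁ + 2y₂ + y₃] = 1·(-3.551) = -3.55100.

-3.55100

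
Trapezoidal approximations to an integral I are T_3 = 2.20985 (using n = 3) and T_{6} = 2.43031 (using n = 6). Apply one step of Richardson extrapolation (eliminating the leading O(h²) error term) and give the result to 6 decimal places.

2.503797

R = (4·T_{6} − T_3) / 3 = (4·2.43031 − 2.20985)/3 = (7.51139)/3 = 2.503797.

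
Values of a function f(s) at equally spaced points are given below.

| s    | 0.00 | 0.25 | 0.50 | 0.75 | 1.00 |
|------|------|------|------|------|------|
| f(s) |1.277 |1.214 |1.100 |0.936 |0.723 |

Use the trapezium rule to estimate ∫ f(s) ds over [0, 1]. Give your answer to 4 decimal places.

1.0625

h = 0.25, n = 4.
(h/2)·[y₀ + 2y₁ + 2y₂ + 2y₃ + y₄] = 0.125·(8.500) = 1.0625.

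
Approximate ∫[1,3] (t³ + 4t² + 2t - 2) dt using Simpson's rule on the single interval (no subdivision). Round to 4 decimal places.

S = (b−a)/6 · [f(1) + 4f(2) + f(3)] = 0.333333·[5 + 4·26 + 67] = 58.6667.

58.6667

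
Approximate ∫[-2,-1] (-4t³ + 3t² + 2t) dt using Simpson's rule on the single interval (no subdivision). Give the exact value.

19

S = (b−a)/6 · [f(-2) + 4f(-1.5) + f(-1)] = 0.166667·[40 + 4·17.25 + 5] = 19.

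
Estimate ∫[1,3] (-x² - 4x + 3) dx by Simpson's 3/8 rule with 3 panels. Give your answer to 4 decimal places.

-18.6667

h = (3 − 1)/3 = 0.666667.
Nodes x₀,…,x₃ = 1, 1.666667, 2.333333, 3.
f(x) = -x² - 4x + 3: f₀=-2, f₁=-6.444444, f₂=-11.777778, f₃=-18.
(3h/8)·[f₀ + 3f₁ + 3f₂ + f₃] = 0.25·(-74.666667) = -18.6667.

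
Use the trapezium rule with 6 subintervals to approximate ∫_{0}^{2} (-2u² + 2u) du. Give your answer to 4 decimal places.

-1.4074

h = (2 − 0)/6 = 0.333333.
Nodes u₀,…,u₆ = 0, 0.333333, 0.666667, 1, 1.333333, 1.666667, 2.
f(u) = -2u² + 2u: f₀=0, f₁=0.444444, f₂=0.444444, f₃=0, f₄=-0.888889, f₅=-2.222222, f₆=-4.
(h/2)·[f₀ + 2f₁ + 2f₂ + 2f₃ + 2f₄ + 2f₅ + f₆] = 0.166667·(-8.444444) = -1.4074.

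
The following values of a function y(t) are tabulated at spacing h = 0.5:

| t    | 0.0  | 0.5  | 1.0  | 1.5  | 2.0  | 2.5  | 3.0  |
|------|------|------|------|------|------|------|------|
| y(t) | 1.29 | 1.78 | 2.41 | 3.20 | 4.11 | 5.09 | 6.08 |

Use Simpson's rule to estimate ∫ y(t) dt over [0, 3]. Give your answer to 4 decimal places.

10.1150

h = 0.5, n = 6.
(h/3)·[y₀ + 4y₁ + 2y₂ + 4y₃ + 2y₄ + 4y₅ + y₆] = 0.166667·(60.69) = 10.1150.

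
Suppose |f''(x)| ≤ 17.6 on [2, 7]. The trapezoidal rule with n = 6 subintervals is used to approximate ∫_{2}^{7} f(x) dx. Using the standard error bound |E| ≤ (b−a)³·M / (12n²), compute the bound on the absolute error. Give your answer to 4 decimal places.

|E| ≤ (5)³·17.6 / (12·6²) = 2200/432 = 5.0926.

5.0926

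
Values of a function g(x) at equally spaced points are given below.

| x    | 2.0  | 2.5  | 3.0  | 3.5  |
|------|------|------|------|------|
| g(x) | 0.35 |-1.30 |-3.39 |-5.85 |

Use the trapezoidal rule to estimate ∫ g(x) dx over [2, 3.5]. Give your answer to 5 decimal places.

h = 0.5, n = 3.
(h/2)·[y₀ + 2y₁ + 2y₂ + y₃] = 0.25·(-14.88) = -3.72000.

-3.72000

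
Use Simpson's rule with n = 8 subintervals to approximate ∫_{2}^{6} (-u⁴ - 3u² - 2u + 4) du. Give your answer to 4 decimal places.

h = (6 − 2)/8 = 0.5.
Nodes u₀,…,u₈ = 2, 2.5, 3, 3.5, 4, 4.5, 5, 5.5, 6.
f(u) = -u⁴ - 3u² - 2u + 4: f₀=-28, f₁=-58.8125, f₂=-110, f₃=-189.8125, f₄=-308, f₅=-475.8125, f₆=-706, f₇=-1012.8125, f₈=-1412.
(h/3)·[f₀ + 4f₁ + 2f₂ + 4f₃ + 2f₄ + 4f₅ + 2f₆ + 4f₇ + f₈] = 0.166667·(-10637) = -1772.8333.

-1772.8333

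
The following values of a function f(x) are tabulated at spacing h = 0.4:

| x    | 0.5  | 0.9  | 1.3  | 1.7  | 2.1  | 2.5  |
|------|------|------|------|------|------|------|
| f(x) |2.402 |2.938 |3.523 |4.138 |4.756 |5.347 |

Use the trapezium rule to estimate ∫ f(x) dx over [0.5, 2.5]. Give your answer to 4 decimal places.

7.6918

h = 0.4, n = 5.
(h/2)·[y₀ + 2y₁ + 2y₂ + 2y₃ + 2y₄ + y₅] = 0.2·(38.459) = 7.6918.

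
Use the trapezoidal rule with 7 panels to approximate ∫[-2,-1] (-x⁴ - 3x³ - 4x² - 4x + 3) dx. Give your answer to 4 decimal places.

h = (-1 − (-2))/7 = 0.142857.
Nodes x₀,…,x₇ = -2, -1.857143, -1.714286, -1.571429, -1.428571, -1.285714, -1.142857, -1.
f(x) = -x⁴ - 3x³ - 4x² - 4x + 3: f₀=3, f₁=3.952936, f₂=4.579342, f₃=4.951687, f₄=5.132445, f₅=5.174094, f₆=5.119117, f₇=5.
(h/2)·[f₀ + 2f₁ + 2f₂ + 2f₃ + 2f₄ + 2f₅ + 2f₆ + f₇] = 0.071429·(65.819242) = 4.7014.

4.7014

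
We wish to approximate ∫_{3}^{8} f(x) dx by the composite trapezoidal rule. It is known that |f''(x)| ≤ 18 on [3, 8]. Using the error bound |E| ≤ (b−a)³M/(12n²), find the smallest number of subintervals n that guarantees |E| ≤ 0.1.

44

Need 2250/(12n²) ≤ 0.1.
n² ≥ 2250/(12·0.1) = 1875 ⇒ n ≥ 43.3013, so the smallest n is 44.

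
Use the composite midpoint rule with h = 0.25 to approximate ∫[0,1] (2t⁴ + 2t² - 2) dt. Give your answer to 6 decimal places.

h = (1 − 0)/4 = 0.25.
Midpoints m₁,…,m₄ = 0.125, 0.375, 0.625, 0.875.
f(m₁)=-1.96826171875, f(m₂)=-1.67919921875, f(m₃)=-0.91357421875, f(m₄)=0.70361328125.
h·[f(m₁) + f(m₂) + f(m₃) + f(m₄)] = 0.25·(-3.857421875) = -0.964355.

-0.964355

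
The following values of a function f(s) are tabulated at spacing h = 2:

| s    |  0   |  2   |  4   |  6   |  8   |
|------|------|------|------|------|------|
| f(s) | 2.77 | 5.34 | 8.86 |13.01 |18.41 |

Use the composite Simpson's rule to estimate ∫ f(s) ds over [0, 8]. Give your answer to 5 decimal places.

h = 2, n = 4.
(h/3)·[y₀ + 4y₁ + 2y₂ + 4y₃ + y₄] = 0.666667·(112.30) = 74.86667.

74.86667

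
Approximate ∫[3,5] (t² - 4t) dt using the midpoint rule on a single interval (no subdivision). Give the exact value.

M = (b−a)·f(4) = 2·(0) = 0.

0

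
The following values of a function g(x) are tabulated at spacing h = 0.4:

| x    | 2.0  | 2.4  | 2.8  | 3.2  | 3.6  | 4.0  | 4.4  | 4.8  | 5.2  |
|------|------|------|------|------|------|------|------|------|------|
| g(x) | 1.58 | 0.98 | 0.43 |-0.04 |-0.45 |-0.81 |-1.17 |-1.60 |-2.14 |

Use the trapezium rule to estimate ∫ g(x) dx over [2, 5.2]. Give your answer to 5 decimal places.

h = 0.4, n = 8.
(h/2)·[y₀ + 2y₁ + 2y₂ + 2y₃ + 2y₄ + 2y₅ + 2y₆ + 2y₇ + y₈] = 0.2·(-5.88) = -1.17600.

-1.17600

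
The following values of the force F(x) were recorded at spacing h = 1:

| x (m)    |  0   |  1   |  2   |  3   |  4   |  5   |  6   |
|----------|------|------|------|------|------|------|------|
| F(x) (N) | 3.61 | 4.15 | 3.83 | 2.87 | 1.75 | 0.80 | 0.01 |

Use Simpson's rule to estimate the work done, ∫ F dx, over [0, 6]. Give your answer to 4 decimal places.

15.3533

h = 1, n = 6.
(h/3)·[y₀ + 4y₁ + 2y₂ + 4y₃ + 2y₄ + 4y₅ + y₆] = 0.333333·(46.06) = 15.3533.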